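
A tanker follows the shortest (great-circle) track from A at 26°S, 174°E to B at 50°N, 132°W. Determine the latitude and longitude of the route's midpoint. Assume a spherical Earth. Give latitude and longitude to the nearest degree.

≈ 13°N, 164°W

Write both endpoints as unit vectors p₁, p₂ with components (cos φ cos λ, cos φ sin λ, sin φ).
The central angle between the endpoints is δ = arccos(p₁·p₂) ≈ 1.567 rad (89.8°).
Interpolate at f = 1/2 with slerp weights a = sin((1−f)δ)/sin δ ≈ 0.706, b = sin(fδ)/sin δ ≈ 0.706.
p = a·p₁ + b·p₂ ≈ (-0.934, -0.271, 0.231); φ = arcsin(p_z) ≈ 13.37°, λ = atan2(p_y, p_x) ≈ -163.84°.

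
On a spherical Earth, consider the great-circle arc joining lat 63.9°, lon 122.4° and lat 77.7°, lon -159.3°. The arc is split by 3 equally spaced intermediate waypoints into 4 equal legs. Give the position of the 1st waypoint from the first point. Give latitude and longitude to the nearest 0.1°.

≈ lat 69.5°, lon 131.2°

Write both endpoints as unit vectors p₁, p₂ with components (cos φ cos λ, cos φ sin λ, sin φ).
The central angle between the endpoints is δ = arccos(p₁·p₂) ≈ 0.459 rad (26.3°).
Interpolate at f = 1/4 with slerp weights a = sin((1−f)δ)/sin δ ≈ 0.762, b = sin(fδ)/sin δ ≈ 0.258.
p = a·p₁ + b·p₂ ≈ (-0.231, 0.263, 0.937); φ = arcsin(p_z) ≈ 69.48°, λ = atan2(p_y, p_x) ≈ 131.25°.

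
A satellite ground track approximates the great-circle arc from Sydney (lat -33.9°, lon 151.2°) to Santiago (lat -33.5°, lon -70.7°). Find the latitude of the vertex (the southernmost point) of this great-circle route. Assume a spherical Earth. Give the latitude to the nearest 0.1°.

≈ -61.8°

The great circle lies in the plane with unit normal n̂ = (p₁ × p₂)/|p₁ × p₂|.
Here n̂_z ≈ +0.472; the vertex latitude is φ_max = arccos|n̂_z| ≈ 61.8°.
Check via Clairaut: cos φ_max = |cos φ₁| · sin C = cos(33.9°)·sin(145.3°) ≈ 0.472, again giving ≈ 61.8°.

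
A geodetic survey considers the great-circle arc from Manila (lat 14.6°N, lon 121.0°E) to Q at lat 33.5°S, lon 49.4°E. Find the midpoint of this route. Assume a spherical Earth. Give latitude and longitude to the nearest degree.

Write both endpoints as unit vectors p₁, p₂ with components (cos φ cos λ, cos φ sin λ, sin φ).
The central angle between the endpoints is δ = arccos(p₁·p₂) ≈ 1.455 rad (83.4°).
Interpolate at f = 1/2 with slerp weights a = sin((1−f)δ)/sin δ ≈ 0.669, b = sin(fδ)/sin δ ≈ 0.669.
p = a·p₁ + b·p₂ ≈ (0.030, 0.979, -0.201); φ = arcsin(p_z) ≈ -11.58°, λ = atan2(p_y, p_x) ≈ 88.27°.

≈ lat 12°S, lon 88°E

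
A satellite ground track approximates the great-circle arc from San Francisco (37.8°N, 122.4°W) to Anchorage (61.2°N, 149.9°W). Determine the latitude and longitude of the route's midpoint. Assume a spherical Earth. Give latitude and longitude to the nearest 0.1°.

≈ 50.3°N, 132.8°W

Convert each endpoint to a unit vector on the sphere (x = cos φ cos λ, y = cos φ sin λ, z = sin φ).
The central angle between the endpoints is δ = arccos(p₁·p₂) ≈ 0.506 rad (29.0°).
Interpolate at f = 1/2 with slerp weights a = sin((1−f)δ)/sin δ ≈ 0.516, b = sin(fδ)/sin δ ≈ 0.516.
p = a·p₁ + b·p₂ ≈ (-0.434, -0.469, 0.769); φ = arcsin(p_z) ≈ 50.27°, λ = atan2(p_y, p_x) ≈ -132.75°.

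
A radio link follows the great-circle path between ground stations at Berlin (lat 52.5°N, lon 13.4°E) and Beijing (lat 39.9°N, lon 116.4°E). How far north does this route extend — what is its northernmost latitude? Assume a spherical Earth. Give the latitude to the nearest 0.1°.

The great circle lies in the plane with unit normal n̂ = (p₁ × p₂)/|p₁ × p₂|.
Here n̂_z ≈ +0.497; the vertex latitude is φ_max = arccos|n̂_z| ≈ 60.2°.

≈ 60.2°N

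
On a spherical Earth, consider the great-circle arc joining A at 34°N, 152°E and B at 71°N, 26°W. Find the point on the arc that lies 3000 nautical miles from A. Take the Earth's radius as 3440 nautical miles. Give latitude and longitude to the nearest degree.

Convert each endpoint to a unit vector on the sphere (x = cos φ cos λ, y = cos φ sin λ, z = sin φ).
The central angle between the endpoints is δ = arccos(p₁·p₂) ≈ 1.309 rad (75.0°). The total great-circle distance is δ·R ≈ 1.309 × 3440 ≈ 4502 nmi, so the target fraction is f = 3000/4502 ≈ 0.666.
Interpolate at f ≈ 0.666 with slerp weights a = sin((1−f)δ)/sin δ ≈ 0.438, b = sin(fδ)/sin δ ≈ 0.793.
p = a·p₁ + b·p₂ ≈ (-0.089, 0.057, 0.994); φ = arcsin(p_z) ≈ 83.94°, λ = atan2(p_y, p_x) ≈ 147.10°.

≈ 84°N, 147°E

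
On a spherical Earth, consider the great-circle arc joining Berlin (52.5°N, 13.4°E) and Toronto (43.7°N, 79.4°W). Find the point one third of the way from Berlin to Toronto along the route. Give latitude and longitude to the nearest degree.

Convert each endpoint to a unit vector on the sphere (x = cos φ cos λ, y = cos φ sin λ, z = sin φ).
The central angle between the endpoints is δ = arccos(p₁·p₂) ≈ 1.016 rad (58.2°).
Interpolate at f = 1/3 with slerp weights a = sin((1−f)δ)/sin δ ≈ 0.737, b = sin(fδ)/sin δ ≈ 0.391.
p = a·p₁ + b·p₂ ≈ (0.489, -0.174, 0.855); φ = arcsin(p_z) ≈ 58.76°, λ = atan2(p_y, p_x) ≈ -19.57°.

≈ 59°N, 20°W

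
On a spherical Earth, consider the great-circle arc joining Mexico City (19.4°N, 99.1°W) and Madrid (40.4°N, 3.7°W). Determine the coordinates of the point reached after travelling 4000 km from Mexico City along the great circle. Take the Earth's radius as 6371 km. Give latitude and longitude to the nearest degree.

≈ 39°N, 64°W

Write both endpoints as unit vectors p₁, p₂ with components (cos φ cos λ, cos φ sin λ, sin φ).
The central angle between the endpoints is δ = arccos(p₁·p₂) ≈ 1.423 rad (81.5°). The total great-circle distance is δ·R ≈ 1.423 × 6371 ≈ 9063 km, so the target fraction is f = 4000/9063 ≈ 0.441.
Interpolate at f ≈ 0.441 with slerp weights a = sin((1−f)δ)/sin δ ≈ 0.722, b = sin(fδ)/sin δ ≈ 0.594.
p = a·p₁ + b·p₂ ≈ (0.344, -0.701, 0.625); φ = arcsin(p_z) ≈ 38.65°, λ = atan2(p_y, p_x) ≈ -63.89°.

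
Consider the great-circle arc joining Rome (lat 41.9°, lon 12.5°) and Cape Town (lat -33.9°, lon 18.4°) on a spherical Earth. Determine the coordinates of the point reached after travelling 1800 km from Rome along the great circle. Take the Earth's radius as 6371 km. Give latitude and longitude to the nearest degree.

Convert each endpoint to a unit vector on the sphere (x = cos φ cos λ, y = cos φ sin λ, z = sin φ).
The central angle between the endpoints is δ = arccos(p₁·p₂) ≈ 1.326 rad (76.0°). The total great-circle distance is δ·R ≈ 1.326 × 6371 ≈ 8450 km, so the target fraction is f = 1800/8450 ≈ 0.213.
Interpolate at f ≈ 0.213 with slerp weights a = sin((1−f)δ)/sin δ ≈ 0.891, b = sin(fδ)/sin δ ≈ 0.287.
p = a·p₁ + b·p₂ ≈ (0.874, 0.219, 0.435); φ = arcsin(p_z) ≈ 25.76°, λ = atan2(p_y, p_x) ≈ 14.06°.

≈ lat 26°, lon 14°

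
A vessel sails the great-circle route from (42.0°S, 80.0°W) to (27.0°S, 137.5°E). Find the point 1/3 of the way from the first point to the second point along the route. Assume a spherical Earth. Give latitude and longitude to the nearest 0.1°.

≈ (64.3°S, 126.1°W)

Write both endpoints as unit vectors p₁, p₂ with components (cos φ cos λ, cos φ sin λ, sin φ).
The central angle between the endpoints is δ = arccos(p₁·p₂) ≈ 1.794 rad (102.8°).
Interpolate at f = 1/3 with slerp weights a = sin((1−f)δ)/sin δ ≈ 0.954, b = sin(fδ)/sin δ ≈ 0.577.
p = a·p₁ + b·p₂ ≈ (-0.256, -0.351, -0.901); φ = arcsin(p_z) ≈ -64.25°, λ = atan2(p_y, p_x) ≈ -126.13°.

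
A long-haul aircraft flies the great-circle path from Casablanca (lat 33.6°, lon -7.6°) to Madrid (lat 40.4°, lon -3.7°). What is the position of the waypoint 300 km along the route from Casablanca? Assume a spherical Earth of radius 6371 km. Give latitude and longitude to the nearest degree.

≈ lat 36°, lon -6°

From cos δ = sin φ₁ sin φ₂ + cos φ₁ cos φ₂ cos Δλ, the central angle is δ ≈ 0.131 rad (7.5°). The total great-circle distance is δ·R ≈ 0.131 × 6371 ≈ 831 km, so the target fraction is f = 300/831 ≈ 0.361.
Interpolate at f ≈ 0.361 with slerp weights a = sin((1−f)δ)/sin δ ≈ 0.640, b = sin(fδ)/sin δ ≈ 0.362.
p = a·p₁ + b·p₂ ≈ (0.803, -0.088, 0.589); φ = arcsin(p_z) ≈ 36.07°, λ = atan2(p_y, p_x) ≈ -6.27°.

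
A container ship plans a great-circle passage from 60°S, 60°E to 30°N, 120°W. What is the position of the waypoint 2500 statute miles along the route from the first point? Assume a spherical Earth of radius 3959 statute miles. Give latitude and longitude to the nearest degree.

Write both endpoints as unit vectors p₁, p₂ with components (cos φ cos λ, cos φ sin λ, sin φ).
The central angle between the endpoints is δ = arccos(p₁·p₂) ≈ 2.618 rad (150.0°). The total great-circle distance is δ·R ≈ 2.618 × 3959 ≈ 10365 mi, so the target fraction is f = 2500/10365 ≈ 0.241.
Interpolate at f ≈ 0.241 with slerp weights a = sin((1−f)δ)/sin δ ≈ 1.830, b = sin(fδ)/sin δ ≈ 1.181.
p = a·p₁ + b·p₂ ≈ (-0.054, -0.093, -0.994); φ = arcsin(p_z) ≈ -83.82°, λ = atan2(p_y, p_x) ≈ -120.00°.

≈ 84°S, 120°W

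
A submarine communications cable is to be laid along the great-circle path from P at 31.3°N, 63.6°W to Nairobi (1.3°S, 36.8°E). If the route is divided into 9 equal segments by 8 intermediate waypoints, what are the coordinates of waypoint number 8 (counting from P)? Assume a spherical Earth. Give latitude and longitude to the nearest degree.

≈ 4°N, 27°E

Write both endpoints as unit vectors p₁, p₂ with components (cos φ cos λ, cos φ sin λ, sin φ).
The central angle between the endpoints is δ = arccos(p₁·p₂) ≈ 1.738 rad (99.6°).
Interpolate at f = 8/9 with slerp weights a = sin((1−f)δ)/sin δ ≈ 0.195, b = sin(fδ)/sin δ ≈ 1.014.
p = a·p₁ + b·p₂ ≈ (0.885, 0.458, 0.078); φ = arcsin(p_z) ≈ 4.48°, λ = atan2(p_y, p_x) ≈ 27.36°.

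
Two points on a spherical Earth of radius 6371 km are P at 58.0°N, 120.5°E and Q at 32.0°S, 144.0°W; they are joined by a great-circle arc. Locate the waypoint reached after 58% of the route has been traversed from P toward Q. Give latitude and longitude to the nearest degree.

≈ 10°N, 172°W

Write both endpoints as unit vectors p₁, p₂ with components (cos φ cos λ, cos φ sin λ, sin φ).
The central angle between the endpoints is δ = arccos(p₁·p₂) ≈ 2.086 rad (119.5°).
Interpolate at f = 0.58 with slerp weights a = sin((1−f)δ)/sin δ ≈ 0.883, b = sin(fδ)/sin δ ≈ 1.075.
p = a·p₁ + b·p₂ ≈ (-0.975, -0.133, 0.179); φ = arcsin(p_z) ≈ 10.31°, λ = atan2(p_y, p_x) ≈ -172.24°.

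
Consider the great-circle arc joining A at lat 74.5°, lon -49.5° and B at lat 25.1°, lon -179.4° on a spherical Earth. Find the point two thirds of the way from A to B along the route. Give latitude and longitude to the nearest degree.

≈ lat 49°, lon -171°

Write both endpoints as unit vectors p₁, p₂ with components (cos φ cos λ, cos φ sin λ, sin φ).
The central angle between the endpoints is δ = arccos(p₁·p₂) ≈ 1.314 rad (75.3°).
Interpolate at f = 2/3 with slerp weights a = sin((1−f)δ)/sin δ ≈ 0.439, b = sin(fδ)/sin δ ≈ 0.794.
p = a·p₁ + b·p₂ ≈ (-0.643, -0.097, 0.760); φ = arcsin(p_z) ≈ 49.43°, λ = atan2(p_y, p_x) ≈ -171.45°.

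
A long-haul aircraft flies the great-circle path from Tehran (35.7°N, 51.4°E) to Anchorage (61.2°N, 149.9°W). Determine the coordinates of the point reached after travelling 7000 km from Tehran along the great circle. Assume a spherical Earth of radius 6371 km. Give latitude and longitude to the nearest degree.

Write both endpoints as unit vectors p₁, p₂ with components (cos φ cos λ, cos φ sin λ, sin φ).
The central angle between the endpoints is δ = arccos(p₁·p₂) ≈ 1.423 rad (81.6°). The total great-circle distance is δ·R ≈ 1.423 × 6371 ≈ 9068 km, so the target fraction is f = 7000/9068 ≈ 0.772.
Interpolate at f ≈ 0.772 with slerp weights a = sin((1−f)δ)/sin δ ≈ 0.322, b = sin(fδ)/sin δ ≈ 0.900.
p = a·p₁ + b·p₂ ≈ (-0.212, -0.013, 0.977); φ = arcsin(p_z) ≈ 77.74°, λ = atan2(p_y, p_x) ≈ -176.53°.

≈ 78°N, 177°W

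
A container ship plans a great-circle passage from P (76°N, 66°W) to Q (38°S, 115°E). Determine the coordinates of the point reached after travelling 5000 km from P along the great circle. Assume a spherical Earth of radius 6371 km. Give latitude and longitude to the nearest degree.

≈ (59°N, 116°E)

Write both endpoints as unit vectors p₁, p₂ with components (cos φ cos λ, cos φ sin λ, sin φ).
The central angle between the endpoints is δ = arccos(p₁·p₂) ≈ 2.478 rad (142.0°). The total great-circle distance is δ·R ≈ 2.478 × 6371 ≈ 15789 km, so the target fraction is f = 5000/15789 ≈ 0.317.
Interpolate at f ≈ 0.317 with slerp weights a = sin((1−f)δ)/sin δ ≈ 1.612, b = sin(fδ)/sin δ ≈ 1.148.
p = a·p₁ + b·p₂ ≈ (-0.224, 0.463, 0.857); φ = arcsin(p_z) ≈ 59.03°, λ = atan2(p_y, p_x) ≈ 115.76°.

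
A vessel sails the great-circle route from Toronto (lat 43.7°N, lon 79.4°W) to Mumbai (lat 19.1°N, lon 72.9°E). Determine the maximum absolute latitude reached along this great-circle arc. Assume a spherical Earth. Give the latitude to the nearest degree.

≈ 70°N

The great circle lies in the plane with unit normal n̂ = (p₁ × p₂)/|p₁ × p₂|.
Here n̂_z ≈ +0.343; the vertex latitude is φ_max = arccos|n̂_z| ≈ 69.9°.
Check via Clairaut: cos φ_max = |cos φ₁| · sin C = cos(43.7°)·sin(28.3°) ≈ 0.343, again giving ≈ 69.9°.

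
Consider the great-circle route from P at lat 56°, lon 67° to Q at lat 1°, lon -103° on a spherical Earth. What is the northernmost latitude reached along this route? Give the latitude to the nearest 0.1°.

The great circle lies in the plane with unit normal n̂ = (p₁ × p₂)/|p₁ × p₂|.
Here n̂_z ≈ -0.115; the vertex latitude is φ_max = arccos|n̂_z| ≈ 83.4°.
Check via Clairaut: cos φ_max = |cos φ₁| · sin C = cos(56.0°)·sin(11.9°) ≈ 0.115, again giving ≈ 83.4°.

≈ 83.4°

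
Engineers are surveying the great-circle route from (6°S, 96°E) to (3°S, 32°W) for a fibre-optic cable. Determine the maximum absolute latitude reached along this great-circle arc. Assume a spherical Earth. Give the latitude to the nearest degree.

≈ 10°S

The great circle lies in the plane with unit normal n̂ = (p₁ × p₂)/|p₁ × p₂|.
Here n̂_z ≈ -0.984; the vertex latitude is φ_max = arccos|n̂_z| ≈ 10.3°.
Check via Clairaut: cos φ_max = |cos φ₁| · sin C = cos(6.0°)·sin(98.4°) ≈ 0.984, again giving ≈ 10.3°.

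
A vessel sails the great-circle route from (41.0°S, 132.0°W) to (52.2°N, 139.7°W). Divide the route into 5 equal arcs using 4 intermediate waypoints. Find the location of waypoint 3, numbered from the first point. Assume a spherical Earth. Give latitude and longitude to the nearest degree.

≈ (15°N, 136°W)

Write both endpoints as unit vectors p₁, p₂ with components (cos φ cos λ, cos φ sin λ, sin φ).
The central angle between the endpoints is δ = arccos(p₁·p₂) ≈ 1.631 rad (93.4°).
Interpolate at f = 3/5 with slerp weights a = sin((1−f)δ)/sin δ ≈ 0.608, b = sin(fδ)/sin δ ≈ 0.831.
p = a·p₁ + b·p₂ ≈ (-0.696, -0.671, 0.258); φ = arcsin(p_z) ≈ 14.94°, λ = atan2(p_y, p_x) ≈ -136.05°.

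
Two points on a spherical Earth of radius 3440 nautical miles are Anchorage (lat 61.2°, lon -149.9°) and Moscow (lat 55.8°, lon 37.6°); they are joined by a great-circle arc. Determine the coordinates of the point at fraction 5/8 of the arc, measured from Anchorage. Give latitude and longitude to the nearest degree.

≈ lat 79°, lon 46°

From cos δ = sin φ₁ sin φ₂ + cos φ₁ cos φ₂ cos Δλ, the central angle is δ ≈ 1.097 rad (62.9°).
Interpolate at f = 5/8 with slerp weights a = sin((1−f)δ)/sin δ ≈ 0.449, b = sin(fδ)/sin δ ≈ 0.712.
p = a·p₁ + b·p₂ ≈ (0.130, 0.135, 0.982); φ = arcsin(p_z) ≈ 79.20°, λ = atan2(p_y, p_x) ≈ 46.27°.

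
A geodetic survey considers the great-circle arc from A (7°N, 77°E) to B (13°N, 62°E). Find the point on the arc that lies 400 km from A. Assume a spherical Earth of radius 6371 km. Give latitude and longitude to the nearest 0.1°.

≈ (8.4°N, 73.7°E)

Convert each endpoint to a unit vector on the sphere (x = cos φ cos λ, y = cos φ sin λ, z = sin φ).
The central angle between the endpoints is δ = arccos(p₁·p₂) ≈ 0.278 rad (15.9°). The total great-circle distance is δ·R ≈ 0.278 × 6371 ≈ 1772 km, so the target fraction is f = 400/1772 ≈ 0.226.
Interpolate at f ≈ 0.226 with slerp weights a = sin((1−f)δ)/sin δ ≈ 0.778, b = sin(fδ)/sin δ ≈ 0.229.
p = a·p₁ + b·p₂ ≈ (0.278, 0.949, 0.146); φ = arcsin(p_z) ≈ 8.41°, λ = atan2(p_y, p_x) ≈ 73.66°.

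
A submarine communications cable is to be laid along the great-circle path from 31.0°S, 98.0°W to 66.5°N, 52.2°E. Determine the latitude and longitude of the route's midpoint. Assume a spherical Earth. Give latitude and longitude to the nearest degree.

Write both endpoints as unit vectors p₁, p₂ with components (cos φ cos λ, cos φ sin λ, sin φ).
The central angle between the endpoints is δ = arccos(p₁·p₂) ≈ 2.448 rad (140.3°).
Interpolate at f = 1/2 with slerp weights a = sin((1−f)δ)/sin δ ≈ 1.471, b = sin(fδ)/sin δ ≈ 1.471.
p = a·p₁ + b·p₂ ≈ (0.184, -0.785, 0.591); φ = arcsin(p_z) ≈ 36.25°, λ = atan2(p_y, p_x) ≈ -76.81°.

≈ 36°N, 77°W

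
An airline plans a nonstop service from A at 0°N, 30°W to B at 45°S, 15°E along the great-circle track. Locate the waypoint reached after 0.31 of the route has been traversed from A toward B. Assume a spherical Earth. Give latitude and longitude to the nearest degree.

Write both endpoints as unit vectors p₁, p₂ with components (cos φ cos λ, cos φ sin λ, sin φ).
The central angle between the endpoints is δ = arccos(p₁·p₂) ≈ 1.047 rad (60.0°).
Interpolate at f = 0.31 with slerp weights a = sin((1−f)δ)/sin δ ≈ 0.764, b = sin(fδ)/sin δ ≈ 0.368.
p = a·p₁ + b·p₂ ≈ (0.913, -0.314, -0.260); φ = arcsin(p_z) ≈ -15.10°, λ = atan2(p_y, p_x) ≈ -19.00°.

≈ 15°S, 19°W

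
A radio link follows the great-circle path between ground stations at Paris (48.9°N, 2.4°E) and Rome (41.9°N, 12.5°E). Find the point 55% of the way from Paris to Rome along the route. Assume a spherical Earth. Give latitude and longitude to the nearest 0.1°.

Convert each endpoint to a unit vector on the sphere (x = cos φ cos λ, y = cos φ sin λ, z = sin φ).
The central angle between the endpoints is δ = arccos(p₁·p₂) ≈ 0.174 rad (9.9°).
Interpolate at f = 0.55 with slerp weights a = sin((1−f)δ)/sin δ ≈ 0.452, b = sin(fδ)/sin δ ≈ 0.552.
p = a·p₁ + b·p₂ ≈ (0.698, 0.101, 0.709); φ = arcsin(p_z) ≈ 45.16°, λ = atan2(p_y, p_x) ≈ 8.26°.

≈ 45.2°N, 8.3°E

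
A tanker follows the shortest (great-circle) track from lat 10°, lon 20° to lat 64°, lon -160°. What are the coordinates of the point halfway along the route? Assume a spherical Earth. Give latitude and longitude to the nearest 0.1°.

The haversine formula gives a central angle δ ≈ 1.850 rad (106.0°) between the endpoints.
Interpolate at f = 1/2 with slerp weights a = sin((1−f)δ)/sin δ ≈ 0.831, b = sin(fδ)/sin δ ≈ 0.831.
p = a·p₁ + b·p₂ ≈ (0.427, 0.155, 0.891); φ = arcsin(p_z) ≈ 63.00°, λ = atan2(p_y, p_x) ≈ 20.00°.

≈ lat 63.0°, lon 20.0°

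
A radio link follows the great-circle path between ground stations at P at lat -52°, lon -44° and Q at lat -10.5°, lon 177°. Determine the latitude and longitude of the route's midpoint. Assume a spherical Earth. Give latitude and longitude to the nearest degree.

≈ lat -56°, lon -145°

Write both endpoints as unit vectors p₁, p₂ with components (cos φ cos λ, cos φ sin λ, sin φ).
The central angle between the endpoints is δ = arccos(p₁·p₂) ≈ 1.889 rad (108.3°).
Interpolate at f = 1/2 with slerp weights a = sin((1−f)δ)/sin δ ≈ 0.853, b = sin(fδ)/sin δ ≈ 0.853.
p = a·p₁ + b·p₂ ≈ (-0.460, -0.321, -0.828); φ = arcsin(p_z) ≈ -55.88°, λ = atan2(p_y, p_x) ≈ -145.09°.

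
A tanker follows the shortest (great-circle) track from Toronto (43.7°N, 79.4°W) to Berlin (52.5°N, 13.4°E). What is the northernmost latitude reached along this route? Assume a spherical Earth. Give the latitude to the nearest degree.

The great circle lies in the plane with unit normal n̂ = (p₁ × p₂)/|p₁ × p₂|.
Here n̂_z ≈ +0.517; the vertex latitude is φ_max = arccos|n̂_z| ≈ 58.9°.
Check via Clairaut: cos φ_max = |cos φ₁| · sin C = cos(43.7°)·sin(45.7°) ≈ 0.517, again giving ≈ 58.9°.

≈ 59°N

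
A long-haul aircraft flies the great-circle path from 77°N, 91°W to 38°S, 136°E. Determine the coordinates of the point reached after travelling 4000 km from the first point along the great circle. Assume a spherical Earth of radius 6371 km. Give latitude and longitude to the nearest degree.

Write both endpoints as unit vectors p₁, p₂ with components (cos φ cos λ, cos φ sin λ, sin φ).
The central angle between the endpoints is δ = arccos(p₁·p₂) ≈ 2.376 rad (136.1°). The total great-circle distance is δ·R ≈ 2.376 × 6371 ≈ 15136 km, so the target fraction is f = 4000/15136 ≈ 0.264.
Interpolate at f ≈ 0.264 with slerp weights a = sin((1−f)δ)/sin δ ≈ 1.420, b = sin(fδ)/sin δ ≈ 0.847.
p = a·p₁ + b·p₂ ≈ (-0.486, 0.144, 0.862); φ = arcsin(p_z) ≈ 59.54°, λ = atan2(p_y, p_x) ≈ 163.44°.

≈ 60°N, 163°E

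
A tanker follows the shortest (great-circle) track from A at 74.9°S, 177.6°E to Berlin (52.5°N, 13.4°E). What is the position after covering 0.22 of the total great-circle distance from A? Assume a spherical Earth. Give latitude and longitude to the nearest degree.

≈ 68°S, 38°E

The haversine formula gives a central angle δ ≈ 2.735 rad (156.7°) between the endpoints.
Interpolate at f = 0.22 with slerp weights a = sin((1−f)δ)/sin δ ≈ 2.140, b = sin(fδ)/sin δ ≈ 1.432.
p = a·p₁ + b·p₂ ≈ (0.291, 0.225, -0.930); φ = arcsin(p_z) ≈ -68.40°, λ = atan2(p_y, p_x) ≈ 37.75°.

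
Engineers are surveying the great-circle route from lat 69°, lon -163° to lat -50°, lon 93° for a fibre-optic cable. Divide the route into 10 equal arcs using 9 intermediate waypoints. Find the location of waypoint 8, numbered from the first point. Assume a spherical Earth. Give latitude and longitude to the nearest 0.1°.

Write both endpoints as unit vectors p₁, p₂ with components (cos φ cos λ, cos φ sin λ, sin φ).
The central angle between the endpoints is δ = arccos(p₁·p₂) ≈ 2.451 rad (140.4°).
Interpolate at f = 8/10 with slerp weights a = sin((1−f)δ)/sin δ ≈ 0.739, b = sin(fδ)/sin δ ≈ 1.452.
p = a·p₁ + b·p₂ ≈ (-0.302, 0.855, -0.422); φ = arcsin(p_z) ≈ -24.98°, λ = atan2(p_y, p_x) ≈ 109.47°.

≈ lat -25.0°, lon 109.5°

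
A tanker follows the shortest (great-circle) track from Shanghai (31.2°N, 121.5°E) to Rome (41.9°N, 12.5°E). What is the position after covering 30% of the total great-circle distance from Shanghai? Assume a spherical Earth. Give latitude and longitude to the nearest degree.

The haversine formula gives a central angle δ ≈ 1.432 rad (82.0°) between the endpoints.
Interpolate at f = 0.30 with slerp weights a = sin((1−f)δ)/sin δ ≈ 0.851, b = sin(fδ)/sin δ ≈ 0.420.
p = a·p₁ + b·p₂ ≈ (-0.075, 0.688, 0.722); φ = arcsin(p_z) ≈ 46.19°, λ = atan2(p_y, p_x) ≈ 96.20°.

≈ 46°N, 96°E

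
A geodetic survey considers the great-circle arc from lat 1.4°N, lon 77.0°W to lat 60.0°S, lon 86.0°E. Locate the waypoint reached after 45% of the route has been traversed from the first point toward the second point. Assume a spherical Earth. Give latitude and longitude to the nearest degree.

Convert each endpoint to a unit vector on the sphere (x = cos φ cos λ, y = cos φ sin λ, z = sin φ).
The central angle between the endpoints is δ = arccos(p₁·p₂) ≈ 2.093 rad (119.9°).
Interpolate at f = 0.45 with slerp weights a = sin((1−f)δ)/sin δ ≈ 1.054, b = sin(fδ)/sin δ ≈ 0.933.
p = a·p₁ + b·p₂ ≈ (0.270, -0.561, -0.783); φ = arcsin(p_z) ≈ -51.50°, λ = atan2(p_y, p_x) ≈ -64.34°.

≈ lat 51°S, lon 64°W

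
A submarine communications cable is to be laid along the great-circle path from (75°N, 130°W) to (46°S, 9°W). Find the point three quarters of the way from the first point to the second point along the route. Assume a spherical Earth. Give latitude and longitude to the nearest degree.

Convert each endpoint to a unit vector on the sphere (x = cos φ cos λ, y = cos φ sin λ, z = sin φ).
The central angle between the endpoints is δ = arccos(p₁·p₂) ≈ 2.477 rad (141.9°).
Interpolate at f = 3/4 with slerp weights a = sin((1−f)δ)/sin δ ≈ 0.942, b = sin(fδ)/sin δ ≈ 1.556.
p = a·p₁ + b·p₂ ≈ (0.911, -0.356, -0.209); φ = arcsin(p_z) ≈ -12.09°, λ = atan2(p_y, p_x) ≈ -21.34°.

≈ (12°S, 21°W)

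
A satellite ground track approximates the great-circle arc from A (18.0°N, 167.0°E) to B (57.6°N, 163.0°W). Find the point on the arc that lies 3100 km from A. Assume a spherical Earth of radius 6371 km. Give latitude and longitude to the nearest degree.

Write both endpoints as unit vectors p₁, p₂ with components (cos φ cos λ, cos φ sin λ, sin φ).
The central angle between the endpoints is δ = arccos(p₁·p₂) ≈ 0.792 rad (45.4°). The total great-circle distance is δ·R ≈ 0.792 × 6371 ≈ 5047 km, so the target fraction is f = 3100/5047 ≈ 0.614.
Interpolate at f ≈ 0.614 with slerp weights a = sin((1−f)δ)/sin δ ≈ 0.423, b = sin(fδ)/sin δ ≈ 0.657.
p = a·p₁ + b·p₂ ≈ (-0.728, -0.012, 0.685); φ = arcsin(p_z) ≈ 43.25°, λ = atan2(p_y, p_x) ≈ -179.02°.

≈ (43°N, 179°W)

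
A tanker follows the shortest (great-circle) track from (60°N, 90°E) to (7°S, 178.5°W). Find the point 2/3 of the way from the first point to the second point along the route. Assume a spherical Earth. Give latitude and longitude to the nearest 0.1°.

Write both endpoints as unit vectors p₁, p₂ with components (cos φ cos λ, cos φ sin λ, sin φ).
The central angle between the endpoints is δ = arccos(p₁·p₂) ≈ 1.690 rad (96.8°).
Interpolate at f = 2/3 with slerp weights a = sin((1−f)δ)/sin δ ≈ 0.538, b = sin(fδ)/sin δ ≈ 0.909.
p = a·p₁ + b·p₂ ≈ (-0.902, 0.245, 0.355); φ = arcsin(p_z) ≈ 20.78°, λ = atan2(p_y, p_x) ≈ 164.79°.

≈ (20.8°N, 164.8°E)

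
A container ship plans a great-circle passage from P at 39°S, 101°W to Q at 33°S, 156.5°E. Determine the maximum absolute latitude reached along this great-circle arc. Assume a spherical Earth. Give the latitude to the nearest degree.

The great circle lies in the plane with unit normal n̂ = (p₁ × p₂)/|p₁ × p₂|.
Here n̂_z ≈ -0.650; the vertex latitude is φ_max = arccos|n̂_z| ≈ 49.5°.

≈ 49°S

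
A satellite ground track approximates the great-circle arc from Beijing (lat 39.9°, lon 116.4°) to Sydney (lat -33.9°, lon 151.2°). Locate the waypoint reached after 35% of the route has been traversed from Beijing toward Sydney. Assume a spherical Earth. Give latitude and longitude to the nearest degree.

≈ lat 14°, lon 130°

Convert each endpoint to a unit vector on the sphere (x = cos φ cos λ, y = cos φ sin λ, z = sin φ).
The central angle between the endpoints is δ = arccos(p₁·p₂) ≈ 1.405 rad (80.5°).
Interpolate at f = 0.35 with slerp weights a = sin((1−f)δ)/sin δ ≈ 0.802, b = sin(fδ)/sin δ ≈ 0.479.
p = a·p₁ + b·p₂ ≈ (-0.622, 0.743, 0.248); φ = arcsin(p_z) ≈ 14.34°, λ = atan2(p_y, p_x) ≈ 129.94°.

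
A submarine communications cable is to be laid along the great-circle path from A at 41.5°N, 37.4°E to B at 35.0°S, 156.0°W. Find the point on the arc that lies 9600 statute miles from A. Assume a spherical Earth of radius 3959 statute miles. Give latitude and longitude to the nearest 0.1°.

From cos δ = sin φ₁ sin φ₂ + cos φ₁ cos φ₂ cos Δλ, the central angle is δ ≈ 2.926 rad (167.7°). The total great-circle distance is δ·R ≈ 2.926 × 3959 ≈ 11584 mi, so the target fraction is f = 9600/11584 ≈ 0.829.
Interpolate at f ≈ 0.829 with slerp weights a = sin((1−f)δ)/sin δ ≈ 2.247, b = sin(fδ)/sin δ ≈ 3.072.
p = a·p₁ + b·p₂ ≈ (-0.962, -0.001, -0.273); φ = arcsin(p_z) ≈ -15.85°, λ = atan2(p_y, p_x) ≈ -179.92°.

≈ 15.8°S, 179.9°W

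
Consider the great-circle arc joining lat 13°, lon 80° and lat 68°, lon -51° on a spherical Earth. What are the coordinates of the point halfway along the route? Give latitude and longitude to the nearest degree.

Convert each endpoint to a unit vector on the sphere (x = cos φ cos λ, y = cos φ sin λ, z = sin φ).
The central angle between the endpoints is δ = arccos(p₁·p₂) ≈ 1.602 rad (91.8°).
Interpolate at f = 1/2 with slerp weights a = sin((1−f)δ)/sin δ ≈ 0.718, b = sin(fδ)/sin δ ≈ 0.718.
p = a·p₁ + b·p₂ ≈ (0.291, 0.480, 0.828); φ = arcsin(p_z) ≈ 55.85°, λ = atan2(p_y, p_x) ≈ 58.79°.

≈ lat 56°, lon 59°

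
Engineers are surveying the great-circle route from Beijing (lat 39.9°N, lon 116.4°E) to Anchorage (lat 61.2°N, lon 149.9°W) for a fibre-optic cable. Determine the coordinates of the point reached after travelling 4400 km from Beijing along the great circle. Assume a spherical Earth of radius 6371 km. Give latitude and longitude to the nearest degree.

≈ lat 64°N, lon 171°E

Write both endpoints as unit vectors p₁, p₂ with components (cos φ cos λ, cos φ sin λ, sin φ).
The central angle between the endpoints is δ = arccos(p₁·p₂) ≈ 1.002 rad (57.4°). The total great-circle distance is δ·R ≈ 1.002 × 6371 ≈ 6386 km, so the target fraction is f = 4400/6386 ≈ 0.689.
Interpolate at f ≈ 0.689 with slerp weights a = sin((1−f)δ)/sin δ ≈ 0.364, b = sin(fδ)/sin δ ≈ 0.756.
p = a·p₁ + b·p₂ ≈ (-0.439, 0.068, 0.896); φ = arcsin(p_z) ≈ 63.62°, λ = atan2(p_y, p_x) ≈ 171.26°.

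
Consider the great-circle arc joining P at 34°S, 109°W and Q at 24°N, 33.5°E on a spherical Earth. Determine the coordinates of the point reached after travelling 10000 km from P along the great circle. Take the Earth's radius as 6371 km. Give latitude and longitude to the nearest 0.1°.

The haversine formula gives a central angle δ ≈ 2.547 rad (145.9°) between the endpoints. The total great-circle distance is δ·R ≈ 2.547 × 6371 ≈ 16226 km, so the target fraction is f = 10000/16226 ≈ 0.616.
Interpolate at f ≈ 0.616 with slerp weights a = sin((1−f)δ)/sin δ ≈ 1.480, b = sin(fδ)/sin δ ≈ 1.785.
p = a·p₁ + b·p₂ ≈ (0.960, -0.260, -0.101); φ = arcsin(p_z) ≈ -5.82°, λ = atan2(p_y, p_x) ≈ -15.14°.

≈ 5.8°S, 15.1°W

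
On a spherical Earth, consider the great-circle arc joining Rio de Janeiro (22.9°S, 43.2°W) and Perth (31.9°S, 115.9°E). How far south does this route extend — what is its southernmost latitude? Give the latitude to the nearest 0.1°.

≈ 70.9°S

The great circle lies in the plane with unit normal n̂ = (p₁ × p₂)/|p₁ × p₂|.
Here n̂_z ≈ +0.328; the vertex latitude is φ_max = arccos|n̂_z| ≈ 70.9°.
Check via Clairaut: cos φ_max = |cos φ₁| · sin C = cos(22.9°)·sin(159.2°) ≈ 0.328, again giving ≈ 70.9°.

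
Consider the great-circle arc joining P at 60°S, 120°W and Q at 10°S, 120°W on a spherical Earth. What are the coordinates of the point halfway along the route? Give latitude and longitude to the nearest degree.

≈ 35°S, 120°W

Convert each endpoint to a unit vector on the sphere (x = cos φ cos λ, y = cos φ sin λ, z = sin φ).
The central angle between the endpoints is δ = arccos(p₁·p₂) ≈ 0.873 rad (50.0°).
Interpolate at f = 1/2 with slerp weights a = sin((1−f)δ)/sin δ ≈ 0.552, b = sin(fδ)/sin δ ≈ 0.552.
p = a·p₁ + b·p₂ ≈ (-0.410, -0.709, -0.574); φ = arcsin(p_z) ≈ -35.00°, λ = atan2(p_y, p_x) ≈ -120.00°.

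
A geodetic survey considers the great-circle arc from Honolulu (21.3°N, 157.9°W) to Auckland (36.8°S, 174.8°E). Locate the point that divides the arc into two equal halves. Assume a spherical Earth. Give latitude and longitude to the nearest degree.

Convert each endpoint to a unit vector on the sphere (x = cos φ cos λ, y = cos φ sin λ, z = sin φ).
The central angle between the endpoints is δ = arccos(p₁·p₂) ≈ 1.109 rad (63.6°).
Interpolate at f = 1/2 with slerp weights a = sin((1−f)δ)/sin δ ≈ 0.588, b = sin(fδ)/sin δ ≈ 0.588.
p = a·p₁ + b·p₂ ≈ (-0.977, -0.163, -0.139); φ = arcsin(p_z) ≈ -7.97°, λ = atan2(p_y, p_x) ≈ -170.50°.

≈ 8°S, 170°W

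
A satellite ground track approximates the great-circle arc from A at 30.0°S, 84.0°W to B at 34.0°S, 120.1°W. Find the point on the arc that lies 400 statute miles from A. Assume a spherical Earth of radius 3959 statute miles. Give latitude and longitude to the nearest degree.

≈ 32°S, 90°W

Convert each endpoint to a unit vector on the sphere (x = cos φ cos λ, y = cos φ sin λ, z = sin φ).
The central angle between the endpoints is δ = arccos(p₁·p₂) ≈ 0.536 rad (30.7°). The total great-circle distance is δ·R ≈ 0.536 × 3959 ≈ 2122 mi, so the target fraction is f = 400/2122 ≈ 0.188.
Interpolate at f ≈ 0.188 with slerp weights a = sin((1−f)δ)/sin δ ≈ 0.825, b = sin(fδ)/sin δ ≈ 0.197.
p = a·p₁ + b·p₂ ≈ (-0.007, -0.852, -0.523); φ = arcsin(p_z) ≈ -31.53°, λ = atan2(p_y, p_x) ≈ -90.50°.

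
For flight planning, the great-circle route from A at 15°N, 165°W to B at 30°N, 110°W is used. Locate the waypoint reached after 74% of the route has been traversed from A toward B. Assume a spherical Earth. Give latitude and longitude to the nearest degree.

Convert each endpoint to a unit vector on the sphere (x = cos φ cos λ, y = cos φ sin λ, z = sin φ).
The central angle between the endpoints is δ = arccos(p₁·p₂) ≈ 0.916 rad (52.5°).
Interpolate at f = 0.74 with slerp weights a = sin((1−f)δ)/sin δ ≈ 0.297, b = sin(fδ)/sin δ ≈ 0.791.
p = a·p₁ + b·p₂ ≈ (-0.512, -0.718, 0.472); φ = arcsin(p_z) ≈ 28.18°, λ = atan2(p_y, p_x) ≈ -125.48°.

≈ 28°N, 125°W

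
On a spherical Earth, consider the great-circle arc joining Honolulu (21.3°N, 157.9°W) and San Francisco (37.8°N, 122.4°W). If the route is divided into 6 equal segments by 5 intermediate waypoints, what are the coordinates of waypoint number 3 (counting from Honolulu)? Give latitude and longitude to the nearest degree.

≈ 31°N, 142°W

The haversine formula gives a central angle δ ≈ 0.606 rad (34.7°) between the endpoints.
Interpolate at f = 3/6 with slerp weights a = sin((1−f)δ)/sin δ ≈ 0.524, b = sin(fδ)/sin δ ≈ 0.524.
p = a·p₁ + b·p₂ ≈ (-0.674, -0.533, 0.511); φ = arcsin(p_z) ≈ 30.76°, λ = atan2(p_y, p_x) ≈ -141.66°.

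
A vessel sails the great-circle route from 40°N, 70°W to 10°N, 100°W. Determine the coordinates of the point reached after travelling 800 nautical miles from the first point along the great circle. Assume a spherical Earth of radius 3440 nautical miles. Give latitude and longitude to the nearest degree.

≈ 31°N, 82°W

Convert each endpoint to a unit vector on the sphere (x = cos φ cos λ, y = cos φ sin λ, z = sin φ).
The central angle between the endpoints is δ = arccos(p₁·p₂) ≈ 0.700 rad (40.1°). The total great-circle distance is δ·R ≈ 0.700 × 3440 ≈ 2407 nmi, so the target fraction is f = 800/2407 ≈ 0.332.
Interpolate at f ≈ 0.332 with slerp weights a = sin((1−f)δ)/sin δ ≈ 0.699, b = sin(fδ)/sin δ ≈ 0.358.
p = a·p₁ + b·p₂ ≈ (0.122, -0.850, 0.512); φ = arcsin(p_z) ≈ 30.78°, λ = atan2(p_y, p_x) ≈ -81.83°.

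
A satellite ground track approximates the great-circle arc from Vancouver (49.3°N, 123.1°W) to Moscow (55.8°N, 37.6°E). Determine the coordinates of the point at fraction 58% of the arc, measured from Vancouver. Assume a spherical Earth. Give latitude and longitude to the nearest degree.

Convert each endpoint to a unit vector on the sphere (x = cos φ cos λ, y = cos φ sin λ, z = sin φ).
The central angle between the endpoints is δ = arccos(p₁·p₂) ≈ 1.286 rad (73.7°).
Interpolate at f = 0.58 with slerp weights a = sin((1−f)δ)/sin δ ≈ 0.536, b = sin(fδ)/sin δ ≈ 0.707.
p = a·p₁ + b·p₂ ≈ (0.124, -0.050, 0.991); φ = arcsin(p_z) ≈ 82.31°, λ = atan2(p_y, p_x) ≈ -22.03°.

≈ 82°N, 22°W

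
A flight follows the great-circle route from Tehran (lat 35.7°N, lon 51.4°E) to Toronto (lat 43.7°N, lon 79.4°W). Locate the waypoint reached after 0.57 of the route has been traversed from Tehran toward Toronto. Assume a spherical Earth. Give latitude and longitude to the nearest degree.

≈ lat 64°N, lon 21°W

From cos δ = sin φ₁ sin φ₂ + cos φ₁ cos φ₂ cos Δλ, the central angle is δ ≈ 1.551 rad (88.9°).
Interpolate at f = 0.57 with slerp weights a = sin((1−f)δ)/sin δ ≈ 0.619, b = sin(fδ)/sin δ ≈ 0.774.
p = a·p₁ + b·p₂ ≈ (0.416, -0.157, 0.896); φ = arcsin(p_z) ≈ 63.58°, λ = atan2(p_y, p_x) ≈ -20.66°.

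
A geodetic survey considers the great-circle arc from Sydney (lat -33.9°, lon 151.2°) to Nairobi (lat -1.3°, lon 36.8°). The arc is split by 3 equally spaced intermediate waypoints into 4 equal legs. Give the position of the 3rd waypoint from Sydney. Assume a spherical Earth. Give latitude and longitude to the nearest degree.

≈ lat -17°, lon 59°

Convert each endpoint to a unit vector on the sphere (x = cos φ cos λ, y = cos φ sin λ, z = sin φ).
The central angle between the endpoints is δ = arccos(p₁·p₂) ≈ 1.907 rad (109.3°).
Interpolate at f = 3/4 with slerp weights a = sin((1−f)δ)/sin δ ≈ 0.486, b = sin(fδ)/sin δ ≈ 1.049.
p = a·p₁ + b·p₂ ≈ (0.486, 0.823, -0.295); φ = arcsin(p_z) ≈ -17.16°, λ = atan2(p_y, p_x) ≈ 59.42°.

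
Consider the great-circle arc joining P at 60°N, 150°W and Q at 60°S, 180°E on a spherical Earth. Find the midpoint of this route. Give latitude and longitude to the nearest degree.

≈ 0°N, 165°W

Write both endpoints as unit vectors p₁, p₂ with components (cos φ cos λ, cos φ sin λ, sin φ).
The central angle between the endpoints is δ = arccos(p₁·p₂) ≈ 2.134 rad (122.2°).
Interpolate at f = 1/2 with slerp weights a = sin((1−f)δ)/sin δ ≈ 1.035, b = sin(fδ)/sin δ ≈ 1.035.
p = a·p₁ + b·p₂ ≈ (-0.966, -0.259, 0.000); φ = arcsin(p_z) ≈ 0.00°, λ = atan2(p_y, p_x) ≈ -165.00°.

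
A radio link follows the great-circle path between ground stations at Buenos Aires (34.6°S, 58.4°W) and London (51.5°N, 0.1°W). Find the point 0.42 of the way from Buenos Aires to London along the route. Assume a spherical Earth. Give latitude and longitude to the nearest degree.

From cos δ = sin φ₁ sin φ₂ + cos φ₁ cos φ₂ cos Δλ, the central angle is δ ≈ 1.747 rad (100.1°).
Interpolate at f = 0.42 with slerp weights a = sin((1−f)δ)/sin δ ≈ 0.862, b = sin(fδ)/sin δ ≈ 0.680.
p = a·p₁ + b·p₂ ≈ (0.795, -0.605, 0.043); φ = arcsin(p_z) ≈ 2.46°, λ = atan2(p_y, p_x) ≈ -37.27°.

≈ (2°N, 37°W)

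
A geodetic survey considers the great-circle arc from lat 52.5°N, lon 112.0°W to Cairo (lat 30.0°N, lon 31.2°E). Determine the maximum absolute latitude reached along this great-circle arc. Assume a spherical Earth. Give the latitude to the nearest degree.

≈ 72°N

The great circle lies in the plane with unit normal n̂ = (p₁ × p₂)/|p₁ × p₂|.
Here n̂_z ≈ +0.316; the vertex latitude is φ_max = arccos|n̂_z| ≈ 71.6°.
Check via Clairaut: cos φ_max = |cos φ₁| · sin C = cos(52.5°)·sin(31.3°) ≈ 0.316, again giving ≈ 71.6°.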